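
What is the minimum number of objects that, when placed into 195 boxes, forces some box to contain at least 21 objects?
n = (21 − 1)·195 + 1 = 3901

By the generalised pigeonhole principle, to guarantee some box contains ≥ r objects we need more than (r − 1) · k objects total. Threshold: n = (r − 1) · k + 1. With r = 21 and k = 195: n = 20 · 195 + 1 = 3900 + 1 = 3901. For n = 3900 = 20 · 195, we can put exactly 20 objects in every box, avoiding 21 in any single one — so 3901 is tight.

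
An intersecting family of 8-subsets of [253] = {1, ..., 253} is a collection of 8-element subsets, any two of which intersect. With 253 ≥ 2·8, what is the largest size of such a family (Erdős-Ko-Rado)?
max |F| = C(252, 7) = 11772449137800

Erdős-Ko-Rado (1961): when n ≥ 2k, max |F| = C(n−1, k−1). The bound is attained by the star {A : i ∈ A} for any fixed i ∈ [n]. Here C(253−1, 8−1) = C(252, 7) = 11772449137800.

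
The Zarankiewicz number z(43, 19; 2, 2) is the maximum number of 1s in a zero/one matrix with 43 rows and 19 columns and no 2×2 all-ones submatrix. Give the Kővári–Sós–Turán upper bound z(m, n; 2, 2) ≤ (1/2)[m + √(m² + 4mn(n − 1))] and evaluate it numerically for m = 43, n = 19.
z(43, 19; 2, 2) ≤ (1/2)[43 + √(43² + 4·43·19·18)] = (1/2)[43 + √60673] = 144.6594

Kővári–Sós–Turán: let r_1, ..., r_43 be the row sums and z = Σ r_i the total number of 1s. Each pair of columns can share at most one row with both entries 1 (else a 2×2 all-ones block appears), so Σ_i C(r_i, 2) ≤ C(19, 2) = 171. By convexity Σ_i C(r_i, 2) ≥ 43·C(z/43, 2) = z(z − 43)/(2·43), giving z² − 43z − 43·19·18 ≤ 0 and hence z ≤ (1/2)[43 + √(1849 + 4·14706)] = (1/2)[43 + √60673] ≈ (1/2)(43 + 246.3189) = 144.6594.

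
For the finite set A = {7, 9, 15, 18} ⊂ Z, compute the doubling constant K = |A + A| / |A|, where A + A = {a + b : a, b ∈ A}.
K = |A + A| / |A| = 10/4 = 5/2

Enumerate A + A = {a + b : a, b ∈ A}. With |A| = 4, there are |A|^2 = 16 ordered sum pairs; collecting distinct values, A + A = {14, 16, 18, 22, 24, 25, 27, 30, 33, 36}, so |A + A| = 10. Thus K = 10/4 = 5/2. For comparison, the minimum possible |A + A| over all 4-element sets is 2·4 − 1 = 7 (so min K = 7/4), attained only by arithmetic progressions.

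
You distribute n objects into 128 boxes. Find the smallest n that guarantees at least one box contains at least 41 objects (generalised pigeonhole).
n = (41 − 1)·128 + 1 = 5121

By the generalised pigeonhole principle, to guarantee some box contains ≥ r objects we need more than (r − 1) · k objects total. Threshold: n = (r − 1) · k + 1. With r = 41 and k = 128: n = 40 · 128 + 1 = 5120 + 1 = 5121. For n = 5120 = 40 · 128, we can put exactly 40 objects in every box, avoiding 41 in any single one — so 5121 is tight.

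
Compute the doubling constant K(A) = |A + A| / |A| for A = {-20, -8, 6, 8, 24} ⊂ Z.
K = |A + A| / |A| = 14/5

Enumerate A + A = {a + b : a, b ∈ A}. With |A| = 5, there are |A|^2 = 25 ordered sum pairs; collecting distinct values, A + A = {-40, -28, -16, -14, -12, -2, 0, 4, 12, 14, 16, 30, 32, 48}, so |A + A| = 14. Thus K = 14/5. For comparison, the minimum possible |A + A| over all 5-element sets is 2·5 − 1 = 9 (so min K = 9/5), attained only by arithmetic progressions.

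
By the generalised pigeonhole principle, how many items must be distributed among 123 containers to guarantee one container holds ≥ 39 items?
n = (39 − 1)·123 + 1 = 4675

By the generalised pigeonhole principle, to guarantee some box contains ≥ r objects we need more than (r − 1) · k objects total. Threshold: n = (r − 1) · k + 1. With r = 39 and k = 123: n = 38 · 123 + 1 = 4674 + 1 = 4675. For n = 4674 = 38 · 123, we can put exactly 38 objects in every box, avoiding 39 in any single one — so 4675 is tight.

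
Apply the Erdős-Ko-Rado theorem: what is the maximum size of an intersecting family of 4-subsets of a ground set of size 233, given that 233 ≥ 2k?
max |F| = C(232, 3) = 2054360

Erdős-Ko-Rado (1961): when n ≥ 2k, max |F| = C(n−1, k−1). The bound is attained by the star {A : i ∈ A} for any fixed i ∈ [n]. Here C(233−1, 4−1) = C(232, 3) = 2054360.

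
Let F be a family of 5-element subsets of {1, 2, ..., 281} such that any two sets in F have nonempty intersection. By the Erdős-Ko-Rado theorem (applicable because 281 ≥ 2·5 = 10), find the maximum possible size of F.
max |F| = C(280, 4) = 250654530

Erdős-Ko-Rado (1961): when n ≥ 2k, max |F| = C(n−1, k−1). The bound is attained by the star {A : i ∈ A} for any fixed i ∈ [n]. Here C(281−1, 5−1) = C(280, 4) = 250654530.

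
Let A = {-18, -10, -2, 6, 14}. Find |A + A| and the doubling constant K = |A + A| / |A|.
K = |A + A| / |A| = 9/5

Enumerate A + A = {a + b : a, b ∈ A}. With |A| = 5, there are |A|^2 = 25 ordered sum pairs; collecting distinct values, A + A = {-36, -28, -20, -12, -4, 4, 12, 20, 28}, so |A + A| = 9. Thus K = 9/5. Here |A + A| = 2|A| − 1 = 9, the minimum possible — so K = 9/5 is minimal, which holds iff A is an arithmetic progression.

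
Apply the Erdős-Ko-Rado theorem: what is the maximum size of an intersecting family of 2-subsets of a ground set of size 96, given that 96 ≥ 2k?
max |F| = C(95, 1) = 95

Erdős-Ko-Rado (1961): when n ≥ 2k, max |F| = C(n−1, k−1). The bound is attained by the star {A : i ∈ A} for any fixed i ∈ [n]. Here C(96−1, 2−1) = C(95, 1) = 95.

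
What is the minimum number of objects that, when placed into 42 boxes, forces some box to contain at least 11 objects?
n = (11 − 1)·42 + 1 = 421

By the generalised pigeonhole principle, to guarantee some box contains ≥ r objects we need more than (r − 1) · k objects total. Threshold: n = (r − 1) · k + 1. With r = 11 and k = 42: n = 10 · 42 + 1 = 420 + 1 = 421. For n = 420 = 10 · 42, we can put exactly 10 objects in every box, avoiding 11 in any single one — so 421 is tight.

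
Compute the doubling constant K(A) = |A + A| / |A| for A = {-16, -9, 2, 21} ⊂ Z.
K = |A + A| / |A| = 10/4 = 5/2

Enumerate A + A = {a + b : a, b ∈ A}. With |A| = 4, there are |A|^2 = 16 ordered sum pairs; collecting distinct values, A + A = {-32, -25, -18, -14, -7, 4, 5, 12, 23, 42}, so |A + A| = 10. Thus K = 10/4 = 5/2. For comparison, the minimum possible |A + A| over all 4-element sets is 2·4 − 1 = 7 (so min K = 7/4), attained only by arithmetic progressions.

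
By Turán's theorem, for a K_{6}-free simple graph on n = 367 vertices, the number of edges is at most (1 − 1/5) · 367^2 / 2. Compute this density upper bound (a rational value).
Turán density bound = (4/5) · 367^2/2 = 269378/5 ≈ 53875.6

Turán's theorem: ex(n, K_{r+1}) is achieved by the complete r-partite Turán graph T(n, r) with parts as balanced as possible, and is at most (1 − 1/r) · n^2/2. For r = 5, n = 367: the density bound is (4/5) · 134689/2 = 269378/5 ≈ 53875.6. The integer-valued extremum is e(T(367, 5)) = 53875, which is strictly less than the density bound 269378/5 since 5 ∤ 367 (the parts of T(367, 5) cannot all be equal).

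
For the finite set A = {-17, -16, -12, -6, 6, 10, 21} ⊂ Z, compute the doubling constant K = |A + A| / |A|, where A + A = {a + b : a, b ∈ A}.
K = |A + A| / |A| = 26/7

Enumerate A + A = {a + b : a, b ∈ A}. With |A| = 7, there are |A|^2 = 49 ordered sum pairs; collecting distinct values, A + A = {-34, -33, -32, -29, -28, -24, -23, -22, -18, -12, -11, -10, -7, -6, -2, 0, 4, 5, 9, 12, 15, 16, 20, 27, 31, 42}, so |A + A| = 26. Thus K = 26/7. For comparison, the minimum possible |A + A| over all 7-element sets is 2·7 − 1 = 13 (so min K = 13/7), attained only by arithmetic progressions.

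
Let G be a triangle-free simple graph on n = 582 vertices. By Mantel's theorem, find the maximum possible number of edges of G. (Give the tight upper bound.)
ex(582, K_3) = ⌊582^2/4⌋ = 84681

Mantel (1907): a triangle-free graph on n vertices has at most ⌊n^2/4⌋ edges, with equality for the complete bipartite graph K_{⌊n/2⌋, ⌈n/2⌉}. For n = 582: ⌊582^2/4⌋ = ⌊338724/4⌋ = 84681. The extremal graph is K_{291, 291}, which has 291·291 = 84681 edges.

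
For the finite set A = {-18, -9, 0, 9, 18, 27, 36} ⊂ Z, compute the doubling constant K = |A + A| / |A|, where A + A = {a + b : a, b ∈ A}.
K = |A + A| / |A| = 13/7

Enumerate A + A = {a + b : a, b ∈ A}. With |A| = 7, there are |A|^2 = 49 ordered sum pairs; collecting distinct values, A + A = {-36, -27, -18, -9, 0, 9, 18, 27, 36, 45, 54, 63, 72}, so |A + A| = 13. Thus K = 13/7. Here |A + A| = 2|A| − 1 = 13, the minimum possible — so K = 13/7 is minimal, which holds iff A is an arithmetic progression.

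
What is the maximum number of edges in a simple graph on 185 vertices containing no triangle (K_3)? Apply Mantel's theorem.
ex(185, K_3) = ⌊185^2/4⌋ = 8556

Mantel (1907): a triangle-free graph on n vertices has at most ⌊n^2/4⌋ edges, with equality for the complete bipartite graph K_{⌊n/2⌋, ⌈n/2⌉}. For n = 185: ⌊185^2/4⌋ = ⌊34225/4⌋ = 8556. The extremal graph is K_{92, 93}, which has 92·93 = 8556 edges.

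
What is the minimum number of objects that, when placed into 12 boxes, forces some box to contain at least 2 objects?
n = (2 − 1)·12 + 1 = 13

By the generalised pigeonhole principle, to guarantee some box contains ≥ r objects we need more than (r − 1) · k objects total. Threshold: n = (r − 1) · k + 1. With r = 2 and k = 12: n = 1 · 12 + 1 = 12 + 1 = 13. For n = 12 = 1 · 12, we can put exactly 1 objects in every box, avoiding 2 in any single one — so 13 is tight.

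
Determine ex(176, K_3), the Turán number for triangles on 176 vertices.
ex(176, K_3) = ⌊176^2/4⌋ = 7744

Mantel (1907): a triangle-free graph on n vertices has at most ⌊n^2/4⌋ edges, with equality for the complete bipartite graph K_{⌊n/2⌋, ⌈n/2⌉}. For n = 176: ⌊176^2/4⌋ = ⌊30976/4⌋ = 7744. The extremal graph is K_{88, 88}, which has 88·88 = 7744 edges.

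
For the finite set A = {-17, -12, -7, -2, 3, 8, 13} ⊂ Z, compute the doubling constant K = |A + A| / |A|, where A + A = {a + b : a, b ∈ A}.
K = |A + A| / |A| = 13/7

Enumerate A + A = {a + b : a, b ∈ A}. With |A| = 7, there are |A|^2 = 49 ordered sum pairs; collecting distinct values, A + A = {-34, -29, -24, -19, -14, -9, -4, 1, 6, 11, 16, 21, 26}, so |A + A| = 13. Thus K = 13/7. Here |A + A| = 2|A| − 1 = 13, the minimum possible — so K = 13/7 is minimal, which holds iff A is an arithmetic progression.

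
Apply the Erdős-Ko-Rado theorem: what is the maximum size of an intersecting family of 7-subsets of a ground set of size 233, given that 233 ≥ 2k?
max |F| = C(232, 6) = 202904412172

The Erdős-Ko-Rado theorem states: for n ≥ 2k, an intersecting family of k-subsets of an n-element set has size at most C(n − 1, k − 1), with equality for 'star' families {A ⊆ [n] : |A| = k, i ∈ A} (fix an element i). For n = 233, k = 7: C(232, 6) = 202904412172.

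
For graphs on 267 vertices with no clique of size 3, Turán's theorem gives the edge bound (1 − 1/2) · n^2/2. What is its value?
Turán density bound = (1/2) · 267^2/2 = 71289/4 ≈ 17822.25

Turán's theorem: ex(n, K_{r+1}) is achieved by the complete r-partite Turán graph T(n, r) with parts as balanced as possible, and is at most (1 − 1/r) · n^2/2. For r = 2, n = 267: the density bound is (1/2) · 71289/2 = 71289/4 ≈ 17822.25. The integer-valued extremum is e(T(267, 2)) = 17822, which is strictly less than the density bound 71289/4 since 2 ∤ 267 (the parts of T(267, 2) cannot all be equal).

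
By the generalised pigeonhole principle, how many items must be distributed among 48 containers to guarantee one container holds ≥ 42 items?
n = (42 − 1)·48 + 1 = 1969

By the generalised pigeonhole principle, to guarantee some box contains ≥ r objects we need more than (r − 1) · k objects total. Threshold: n = (r − 1) · k + 1. With r = 42 and k = 48: n = 41 · 48 + 1 = 1968 + 1 = 1969. For n = 1968 = 41 · 48, we can put exactly 41 objects in every box, avoiding 42 in any single one — so 1969 is tight.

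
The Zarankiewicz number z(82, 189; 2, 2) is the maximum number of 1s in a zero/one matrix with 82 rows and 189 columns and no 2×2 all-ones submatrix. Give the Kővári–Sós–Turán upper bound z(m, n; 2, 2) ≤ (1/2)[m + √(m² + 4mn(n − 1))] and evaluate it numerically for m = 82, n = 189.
z(82, 189; 2, 2) ≤ (1/2)[82 + √(82² + 4·82·189·188)] = (1/2)[82 + √11661220] = 1748.4264

Kővári–Sós–Turán: let r_1, ..., r_82 be the row sums and z = Σ r_i the total number of 1s. Each pair of columns can share at most one row with both entries 1 (else a 2×2 all-ones block appears), so Σ_i C(r_i, 2) ≤ C(189, 2) = 17766. By convexity Σ_i C(r_i, 2) ≥ 82·C(z/82, 2) = z(z − 82)/(2·82), giving z² − 82z − 82·189·188 ≤ 0 and hence z ≤ (1/2)[82 + √(6724 + 4·2913624)] = (1/2)[82 + √11661220] ≈ (1/2)(82 + 3414.8529) = 1748.4264.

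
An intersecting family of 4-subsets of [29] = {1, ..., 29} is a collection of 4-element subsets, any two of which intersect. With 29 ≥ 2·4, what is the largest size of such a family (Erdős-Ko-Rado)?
max |F| = C(28, 3) = 3276

Erdős-Ko-Rado (1961): when n ≥ 2k, max |F| = C(n−1, k−1). The bound is attained by the star {A : i ∈ A} for any fixed i ∈ [n]. Here C(29−1, 4−1) = C(28, 3) = 3276.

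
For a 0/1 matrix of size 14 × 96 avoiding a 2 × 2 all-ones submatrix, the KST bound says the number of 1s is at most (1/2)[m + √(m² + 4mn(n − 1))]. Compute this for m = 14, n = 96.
z(14, 96; 2, 2) ≤ (1/2)[14 + √(14² + 4·14·96·95)] = (1/2)[14 + √510916] = 364.3919

Kővári–Sós–Turán: let r_1, ..., r_14 be the row sums and z = Σ r_i the total number of 1s. Each pair of columns can share at most one row with both entries 1 (else a 2×2 all-ones block appears), so Σ_i C(r_i, 2) ≤ C(96, 2) = 4560. By convexity Σ_i C(r_i, 2) ≥ 14·C(z/14, 2) = z(z − 14)/(2·14), giving z² − 14z − 14·96·95 ≤ 0 and hence z ≤ (1/2)[14 + √(196 + 4·127680)] = (1/2)[14 + √510916] ≈ (1/2)(14 + 714.7839) = 364.3919.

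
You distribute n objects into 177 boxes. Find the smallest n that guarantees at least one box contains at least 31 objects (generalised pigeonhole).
n = (31 − 1)·177 + 1 = 5311

By the generalised pigeonhole principle, to guarantee some box contains ≥ r objects we need more than (r − 1) · k objects total. Threshold: n = (r − 1) · k + 1. With r = 31 and k = 177: n = 30 · 177 + 1 = 5310 + 1 = 5311. For n = 5310 = 30 · 177, we can put exactly 30 objects in every box, avoiding 31 in any single one — so 5311 is tight.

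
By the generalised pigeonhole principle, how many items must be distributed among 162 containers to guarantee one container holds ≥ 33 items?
n = (33 − 1)·162 + 1 = 5185

By the generalised pigeonhole principle, to guarantee some box contains ≥ r objects we need more than (r − 1) · k objects total. Threshold: n = (r − 1) · k + 1. With r = 33 and k = 162: n = 32 · 162 + 1 = 5184 + 1 = 5185. For n = 5184 = 32 · 162, we can put exactly 32 objects in every box, avoiding 33 in any single one — so 5185 is tight.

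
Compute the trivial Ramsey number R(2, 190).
R(2, 190) = 190

R(2, k) = k for all k ≥ 2: in a 2-colouring of K_k, either some edge is red (a red K_2) or all edges are blue (a blue K_k). And K_{189} coloured all-blue has no blue K_190, so R(2, 190) > 189. Hence R(2, 190) = 190.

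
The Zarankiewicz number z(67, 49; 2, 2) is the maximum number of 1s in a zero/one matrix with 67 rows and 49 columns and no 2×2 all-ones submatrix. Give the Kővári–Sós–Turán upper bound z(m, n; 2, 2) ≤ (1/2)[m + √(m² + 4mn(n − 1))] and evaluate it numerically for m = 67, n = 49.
z(67, 49; 2, 2) ≤ (1/2)[67 + √(67² + 4·67·49·48)] = (1/2)[67 + √634825] = 431.8795

Kővári–Sós–Turán: let r_1, ..., r_67 be the row sums and z = Σ r_i the total number of 1s. Each pair of columns can share at most one row with both entries 1 (else a 2×2 all-ones block appears), so Σ_i C(r_i, 2) ≤ C(49, 2) = 1176. By convexity Σ_i C(r_i, 2) ≥ 67·C(z/67, 2) = z(z − 67)/(2·67), giving z² − 67z − 67·49·48 ≤ 0 and hence z ≤ (1/2)[67 + √(4489 + 4·157584)] = (1/2)[67 + √634825] ≈ (1/2)(67 + 796.7591) = 431.8795.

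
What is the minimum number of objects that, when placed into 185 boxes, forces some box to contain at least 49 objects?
n = (49 − 1)·185 + 1 = 8881

By the generalised pigeonhole principle, to guarantee some box contains ≥ r objects we need more than (r − 1) · k objects total. Threshold: n = (r − 1) · k + 1. With r = 49 and k = 185: n = 48 · 185 + 1 = 8880 + 1 = 8881. For n = 8880 = 48 · 185, we can put exactly 48 objects in every box, avoiding 49 in any single one — so 8881 is tight.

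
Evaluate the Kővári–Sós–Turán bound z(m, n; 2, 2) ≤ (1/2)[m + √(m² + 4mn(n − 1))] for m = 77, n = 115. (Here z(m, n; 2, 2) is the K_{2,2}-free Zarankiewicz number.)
z(77, 115; 2, 2) ≤ (1/2)[77 + √(77² + 4·77·115·114)] = (1/2)[77 + √4043809] = 1043.9612

Kővári–Sós–Turán: let r_1, ..., r_77 be the row sums and z = Σ r_i the total number of 1s. Each pair of columns can share at most one row with both entries 1 (else a 2×2 all-ones block appears), so Σ_i C(r_i, 2) ≤ C(115, 2) = 6555. By convexity Σ_i C(r_i, 2) ≥ 77·C(z/77, 2) = z(z − 77)/(2·77), giving z² − 77z − 77·115·114 ≤ 0 and hence z ≤ (1/2)[77 + √(5929 + 4·1009470)] = (1/2)[77 + √4043809] ≈ (1/2)(77 + 2010.9224) = 1043.9612.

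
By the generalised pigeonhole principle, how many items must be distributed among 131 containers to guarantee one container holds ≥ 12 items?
n = (12 − 1)·131 + 1 = 1442

By the generalised pigeonhole principle, to guarantee some box contains ≥ r objects we need more than (r − 1) · k objects total. Threshold: n = (r − 1) · k + 1. With r = 12 and k = 131: n = 11 · 131 + 1 = 1441 + 1 = 1442. For n = 1441 = 11 · 131, we can put exactly 11 objects in every box, avoiding 12 in any single one — so 1442 is tight.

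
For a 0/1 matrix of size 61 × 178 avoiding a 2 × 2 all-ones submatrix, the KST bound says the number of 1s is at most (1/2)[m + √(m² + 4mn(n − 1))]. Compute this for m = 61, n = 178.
z(61, 178; 2, 2) ≤ (1/2)[61 + √(61² + 4·61·178·177)] = (1/2)[61 + √7691185] = 1417.1493

Kővári–Sós–Turán: let r_1, ..., r_61 be the row sums and z = Σ r_i the total number of 1s. Each pair of columns can share at most one row with both entries 1 (else a 2×2 all-ones block appears), so Σ_i C(r_i, 2) ≤ C(178, 2) = 15753. By convexity Σ_i C(r_i, 2) ≥ 61·C(z/61, 2) = z(z − 61)/(2·61), giving z² − 61z − 61·178·177 ≤ 0 and hence z ≤ (1/2)[61 + √(3721 + 4·1921866)] = (1/2)[61 + √7691185] ≈ (1/2)(61 + 2773.2986) = 1417.1493.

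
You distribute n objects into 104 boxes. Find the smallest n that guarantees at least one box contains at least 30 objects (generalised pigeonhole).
n = (30 − 1)·104 + 1 = 3017

By the generalised pigeonhole principle, to guarantee some box contains ≥ r objects we need more than (r − 1) · k objects total. Threshold: n = (r − 1) · k + 1. With r = 30 and k = 104: n = 29 · 104 + 1 = 3016 + 1 = 3017. For n = 3016 = 29 · 104, we can put exactly 29 objects in every box, avoiding 30 in any single one — so 3017 is tight.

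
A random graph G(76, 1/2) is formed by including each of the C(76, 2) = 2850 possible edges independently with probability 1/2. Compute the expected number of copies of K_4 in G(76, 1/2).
E[# K_4] = C(76, 4) · (1/2)^C(4, 2) = 1282975 / 2^6 = 20046.484375

For each 4-subset S of vertices (there are C(76, 4) = 1282975 such S), let X_S = 1 if S induces a K_4 (all C(4, 2) = 6 edges present). Then P(X_S = 1) = (1/2)^6 = 1/64. By linearity of expectation, E[# K_4] = C(76, 4) · (1/2)^6 = 1282975 / 64 = 20046.484375.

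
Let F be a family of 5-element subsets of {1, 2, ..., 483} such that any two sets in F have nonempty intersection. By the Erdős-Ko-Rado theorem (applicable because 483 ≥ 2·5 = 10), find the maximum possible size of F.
max |F| = C(482, 4) = 2221046360

The Erdős-Ko-Rado theorem states: for n ≥ 2k, an intersecting family of k-subsets of an n-element set has size at most C(n − 1, k − 1), with equality for 'star' families {A ⊆ [n] : |A| = k, i ∈ A} (fix an element i). For n = 483, k = 5: C(482, 4) = 2221046360.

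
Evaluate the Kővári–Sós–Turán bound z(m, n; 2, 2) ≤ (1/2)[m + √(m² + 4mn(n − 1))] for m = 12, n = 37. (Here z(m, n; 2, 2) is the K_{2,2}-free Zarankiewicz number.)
z(12, 37; 2, 2) ≤ (1/2)[12 + √(12² + 4·12·37·36)] = (1/2)[12 + √64080] = 132.5701

Kővári–Sós–Turán: let r_1, ..., r_12 be the row sums and z = Σ r_i the total number of 1s. Each pair of columns can share at most one row with both entries 1 (else a 2×2 all-ones block appears), so Σ_i C(r_i, 2) ≤ C(37, 2) = 666. By convexity Σ_i C(r_i, 2) ≥ 12·C(z/12, 2) = z(z − 12)/(2·12), giving z² − 12z − 12·37·36 ≤ 0 and hence z ≤ (1/2)[12 + √(144 + 4·15984)] = (1/2)[12 + √64080] ≈ (1/2)(12 + 253.1403) = 132.5701.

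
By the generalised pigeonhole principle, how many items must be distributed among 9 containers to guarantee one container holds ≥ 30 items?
n = (30 − 1)·9 + 1 = 262

By the generalised pigeonhole principle, to guarantee some box contains ≥ r objects we need more than (r − 1) · k objects total. Threshold: n = (r − 1) · k + 1. With r = 30 and k = 9: n = 29 · 9 + 1 = 261 + 1 = 262. For n = 261 = 29 · 9, we can put exactly 29 objects in every box, avoiding 30 in any single one — so 262 is tight.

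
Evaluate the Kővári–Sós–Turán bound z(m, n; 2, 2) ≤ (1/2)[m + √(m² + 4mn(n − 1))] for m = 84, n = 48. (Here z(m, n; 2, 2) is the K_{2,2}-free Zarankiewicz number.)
z(84, 48; 2, 2) ≤ (1/2)[84 + √(84² + 4·84·48·47)] = (1/2)[84 + √765072] = 479.342

Kővári–Sós–Turán: let r_1, ..., r_84 be the row sums and z = Σ r_i the total number of 1s. Each pair of columns can share at most one row with both entries 1 (else a 2×2 all-ones block appears), so Σ_i C(r_i, 2) ≤ C(48, 2) = 1128. By convexity Σ_i C(r_i, 2) ≥ 84·C(z/84, 2) = z(z − 84)/(2·84), giving z² − 84z − 84·48·47 ≤ 0 and hence z ≤ (1/2)[84 + √(7056 + 4·189504)] = (1/2)[84 + √765072] ≈ (1/2)(84 + 874.6839) = 479.342.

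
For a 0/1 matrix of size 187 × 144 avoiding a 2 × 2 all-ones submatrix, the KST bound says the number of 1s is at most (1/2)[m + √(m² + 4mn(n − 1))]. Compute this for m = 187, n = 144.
z(187, 144; 2, 2) ≤ (1/2)[187 + √(187² + 4·187·144·143)] = (1/2)[187 + √15437785] = 2058.0473

Kővári–Sós–Turán: let r_1, ..., r_187 be the row sums and z = Σ r_i the total number of 1s. Each pair of columns can share at most one row with both entries 1 (else a 2×2 all-ones block appears), so Σ_i C(r_i, 2) ≤ C(144, 2) = 10296. By convexity Σ_i C(r_i, 2) ≥ 187·C(z/187, 2) = z(z − 187)/(2·187), giving z² − 187z − 187·144·143 ≤ 0 and hence z ≤ (1/2)[187 + √(34969 + 4·3850704)] = (1/2)[187 + √15437785] ≈ (1/2)(187 + 3929.0947) = 2058.0473.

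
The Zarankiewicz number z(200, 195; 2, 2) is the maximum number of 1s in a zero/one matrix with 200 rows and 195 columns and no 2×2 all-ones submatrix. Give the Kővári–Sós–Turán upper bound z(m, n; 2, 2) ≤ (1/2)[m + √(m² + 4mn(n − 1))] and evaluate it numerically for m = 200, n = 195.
z(200, 195; 2, 2) ≤ (1/2)[200 + √(200² + 4·200·195·194)] = (1/2)[200 + √30304000] = 2852.4535

Kővári–Sós–Turán: let r_1, ..., r_200 be the row sums and z = Σ r_i the total number of 1s. Each pair of columns can share at most one row with both entries 1 (else a 2×2 all-ones block appears), so Σ_i C(r_i, 2) ≤ C(195, 2) = 18915. By convexity Σ_i C(r_i, 2) ≥ 200·C(z/200, 2) = z(z − 200)/(2·200), giving z² − 200z − 200·195·194 ≤ 0 and hence z ≤ (1/2)[200 + √(40000 + 4·7566000)] = (1/2)[200 + √30304000] ≈ (1/2)(200 + 5504.9069) = 2852.4535.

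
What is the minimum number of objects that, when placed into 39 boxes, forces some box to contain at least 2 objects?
n = (2 − 1)·39 + 1 = 40

By the generalised pigeonhole principle, to guarantee some box contains ≥ r objects we need more than (r − 1) · k objects total. Threshold: n = (r − 1) · k + 1. With r = 2 and k = 39: n = 1 · 39 + 1 = 39 + 1 = 40. For n = 39 = 1 · 39, we can put exactly 1 objects in every box, avoiding 2 in any single one — so 40 is tight.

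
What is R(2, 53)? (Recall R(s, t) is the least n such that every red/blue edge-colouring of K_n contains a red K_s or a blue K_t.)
R(2, 53) = 53

R(2, k) = k for all k ≥ 2: in a 2-colouring of K_k, either some edge is red (a red K_2) or all edges are blue (a blue K_k). And K_{52} coloured all-blue has no blue K_53, so R(2, 53) > 52. Hence R(2, 53) = 53.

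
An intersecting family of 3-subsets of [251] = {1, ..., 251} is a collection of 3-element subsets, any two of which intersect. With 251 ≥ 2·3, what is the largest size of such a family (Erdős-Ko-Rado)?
max |F| = C(250, 2) = 31125

Erdős-Ko-Rado (1961): when n ≥ 2k, max |F| = C(n−1, k−1). The bound is attained by the star {A : i ∈ A} for any fixed i ∈ [n]. Here C(251−1, 3−1) = C(250, 2) = 31125.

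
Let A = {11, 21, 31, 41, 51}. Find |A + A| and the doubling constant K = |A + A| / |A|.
K = |A + A| / |A| = 9/5

Enumerate A + A = {a + b : a, b ∈ A}. With |A| = 5, there are |A|^2 = 25 ordered sum pairs; collecting distinct values, A + A = {22, 32, 42, 52, 62, 72, 82, 92, 102}, so |A + A| = 9. Thus K = 9/5. Here |A + A| = 2|A| − 1 = 9, the minimum possible — so K = 9/5 is minimal, which holds iff A is an arithmetic progression.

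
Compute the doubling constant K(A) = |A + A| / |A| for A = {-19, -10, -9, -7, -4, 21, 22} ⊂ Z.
K = |A + A| / |A| = 26/7

Enumerate A + A = {a + b : a, b ∈ A}. With |A| = 7, there are |A|^2 = 49 ordered sum pairs; collecting distinct values, A + A = {-38, -29, -28, -26, -23, -20, -19, -18, -17, -16, -14, -13, -11, -8, 2, 3, 11, 12, 13, 14, 15, 17, 18, 42, 43, 44}, so |A + A| = 26. Thus K = 26/7. For comparison, the minimum possible |A + A| over all 7-element sets is 2·7 − 1 = 13 (so min K = 13/7), attained only by arithmetic progressions.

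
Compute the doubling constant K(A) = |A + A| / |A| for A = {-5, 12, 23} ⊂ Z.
K = |A + A| / |A| = 6/3 = 2

Enumerate A + A = {a + b : a, b ∈ A}. With |A| = 3, there are |A|^2 = 9 ordered sum pairs; collecting distinct values, A + A = {-10, 7, 18, 24, 35, 46}, so |A + A| = 6. Thus K = 6/3 = 2. For comparison, the minimum possible |A + A| over all 3-element sets is 2·3 − 1 = 5 (so min K = 5/3), attained only by arithmetic progressions.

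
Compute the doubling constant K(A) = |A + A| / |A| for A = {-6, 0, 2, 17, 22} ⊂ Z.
K = |A + A| / |A| = 15/5 = 3

Enumerate A + A = {a + b : a, b ∈ A}. With |A| = 5, there are |A|^2 = 25 ordered sum pairs; collecting distinct values, A + A = {-12, -6, -4, 0, 2, 4, 11, 16, 17, 19, 22, 24, 34, 39, 44}, so |A + A| = 15. Thus K = 15/5 = 3. For comparison, the minimum possible |A + A| over all 5-element sets is 2·5 − 1 = 9 (so min K = 9/5), attained only by arithmetic progressions.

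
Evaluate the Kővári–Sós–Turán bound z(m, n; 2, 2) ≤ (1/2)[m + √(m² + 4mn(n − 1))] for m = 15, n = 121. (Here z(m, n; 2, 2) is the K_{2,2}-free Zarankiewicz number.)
z(15, 121; 2, 2) ≤ (1/2)[15 + √(15² + 4·15·121·120)] = (1/2)[15 + √871425] = 474.2507

Kővári–Sós–Turán: let r_1, ..., r_15 be the row sums and z = Σ r_i the total number of 1s. Each pair of columns can share at most one row with both entries 1 (else a 2×2 all-ones block appears), so Σ_i C(r_i, 2) ≤ C(121, 2) = 7260. By convexity Σ_i C(r_i, 2) ≥ 15·C(z/15, 2) = z(z − 15)/(2·15), giving z² − 15z − 15·121·120 ≤ 0 and hence z ≤ (1/2)[15 + √(225 + 4·217800)] = (1/2)[15 + √871425] ≈ (1/2)(15 + 933.5015) = 474.2507.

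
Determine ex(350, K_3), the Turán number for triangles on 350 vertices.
ex(350, K_3) = ⌊350^2/4⌋ = 30625

Mantel (1907): a triangle-free graph on n vertices has at most ⌊n^2/4⌋ edges, with equality for the complete bipartite graph K_{⌊n/2⌋, ⌈n/2⌉}. For n = 350: ⌊350^2/4⌋ = ⌊122500/4⌋ = 30625. The extremal graph is K_{175, 175}, which has 175·175 = 30625 edges.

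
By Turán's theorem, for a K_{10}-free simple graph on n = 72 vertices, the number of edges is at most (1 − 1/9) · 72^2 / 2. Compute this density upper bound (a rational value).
Turán density bound = (8/9) · 72^2/2 = 2304

Turán's theorem: ex(n, K_{r+1}) is achieved by the complete r-partite Turán graph T(n, r) with parts as balanced as possible, and is at most (1 − 1/r) · n^2/2. For r = 9, n = 72: the density bound is (8/9) · 5184/2 = 2304. Since 9 ∣ 72, the Turán graph T(72, 9) has parts of equal size 8, and its edge count e(T(72, 9)) = 2304 attains the density bound exactly.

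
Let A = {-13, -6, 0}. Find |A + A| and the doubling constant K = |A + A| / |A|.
K = |A + A| / |A| = 6/3 = 2

Enumerate A + A = {a + b : a, b ∈ A}. With |A| = 3, there are |A|^2 = 9 ordered sum pairs; collecting distinct values, A + A = {-26, -19, -13, -12, -6, 0}, so |A + A| = 6. Thus K = 6/3 = 2. For comparison, the minimum possible |A + A| over all 3-element sets is 2·3 − 1 = 5 (so min K = 5/3), attained only by arithmetic progressions.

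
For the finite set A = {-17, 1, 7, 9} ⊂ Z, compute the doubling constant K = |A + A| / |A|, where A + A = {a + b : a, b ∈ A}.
K = |A + A| / |A| = 10/4 = 5/2

Enumerate A + A = {a + b : a, b ∈ A}. With |A| = 4, there are |A|^2 = 16 ordered sum pairs; collecting distinct values, A + A = {-34, -16, -10, -8, 2, 8, 10, 14, 16, 18}, so |A + A| = 10. Thus K = 10/4 = 5/2. For comparison, the minimum possible |A + A| over all 4-element sets is 2·4 − 1 = 7 (so min K = 7/4), attained only by arithmetic progressions.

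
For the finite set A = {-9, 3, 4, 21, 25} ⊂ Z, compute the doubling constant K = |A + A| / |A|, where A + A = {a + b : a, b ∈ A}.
K = |A + A| / |A| = 15/5 = 3

Enumerate A + A = {a + b : a, b ∈ A}. With |A| = 5, there are |A|^2 = 25 ordered sum pairs; collecting distinct values, A + A = {-18, -6, -5, 6, 7, 8, 12, 16, 24, 25, 28, 29, 42, 46, 50}, so |A + A| = 15. Thus K = 15/5 = 3. For comparison, the minimum possible |A + A| over all 5-element sets is 2·5 − 1 = 9 (so min K = 9/5), attained only by arithmetic progressions.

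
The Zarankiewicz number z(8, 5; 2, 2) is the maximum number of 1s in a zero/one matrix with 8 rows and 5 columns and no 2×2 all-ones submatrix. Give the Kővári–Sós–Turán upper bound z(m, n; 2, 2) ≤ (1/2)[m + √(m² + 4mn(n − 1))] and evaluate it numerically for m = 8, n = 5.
z(8, 5; 2, 2) ≤ (1/2)[8 + √(8² + 4·8·5·4)] = (1/2)[8 + √704] = 17.2665

Kővári–Sós–Turán: let r_1, ..., r_8 be the row sums and z = Σ r_i the total number of 1s. Each pair of columns can share at most one row with both entries 1 (else a 2×2 all-ones block appears), so Σ_i C(r_i, 2) ≤ C(5, 2) = 10. By convexity Σ_i C(r_i, 2) ≥ 8·C(z/8, 2) = z(z − 8)/(2·8), giving z² − 8z − 8·5·4 ≤ 0 and hence z ≤ (1/2)[8 + √(64 + 4·160)] = (1/2)[8 + √704] ≈ (1/2)(8 + 26.533) = 17.2665.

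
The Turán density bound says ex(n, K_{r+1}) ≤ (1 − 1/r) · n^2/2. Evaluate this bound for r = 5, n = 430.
Turán density bound = (4/5) · 430^2/2 = 73960

Turán's theorem: ex(n, K_{r+1}) is achieved by the complete r-partite Turán graph T(n, r) with parts as balanced as possible, and is at most (1 − 1/r) · n^2/2. For r = 5, n = 430: the density bound is (4/5) · 184900/2 = 73960. Since 5 ∣ 430, the Turán graph T(430, 5) has parts of equal size 86, and its edge count e(T(430, 5)) = 73960 attains the density bound exactly.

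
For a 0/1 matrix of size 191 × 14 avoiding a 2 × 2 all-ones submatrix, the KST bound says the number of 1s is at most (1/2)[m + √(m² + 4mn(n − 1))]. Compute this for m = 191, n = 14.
z(191, 14; 2, 2) ≤ (1/2)[191 + √(191² + 4·191·14·13)] = (1/2)[191 + √175529] = 304.9809

Kővári–Sós–Turán: let r_1, ..., r_191 be the row sums and z = Σ r_i the total number of 1s. Each pair of columns can share at most one row with both entries 1 (else a 2×2 all-ones block appears), so Σ_i C(r_i, 2) ≤ C(14, 2) = 91. By convexity Σ_i C(r_i, 2) ≥ 191·C(z/191, 2) = z(z − 191)/(2·191), giving z² − 191z − 191·14·13 ≤ 0 and hence z ≤ (1/2)[191 + √(36481 + 4·34762)] = (1/2)[191 + √175529] ≈ (1/2)(191 + 418.9618) = 304.9809.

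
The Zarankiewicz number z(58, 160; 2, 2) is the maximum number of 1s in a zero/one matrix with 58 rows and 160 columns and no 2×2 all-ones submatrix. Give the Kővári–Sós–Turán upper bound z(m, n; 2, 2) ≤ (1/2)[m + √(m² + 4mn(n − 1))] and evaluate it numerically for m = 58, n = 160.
z(58, 160; 2, 2) ≤ (1/2)[58 + √(58² + 4·58·160·159)] = (1/2)[58 + √5905444] = 1244.056

Kővári–Sós–Turán: let r_1, ..., r_58 be the row sums and z = Σ r_i the total number of 1s. Each pair of columns can share at most one row with both entries 1 (else a 2×2 all-ones block appears), so Σ_i C(r_i, 2) ≤ C(160, 2) = 12720. By convexity Σ_i C(r_i, 2) ≥ 58·C(z/58, 2) = z(z − 58)/(2·58), giving z² − 58z − 58·160·159 ≤ 0 and hence z ≤ (1/2)[58 + √(3364 + 4·1475520)] = (1/2)[58 + √5905444] ≈ (1/2)(58 + 2430.1119) = 1244.056.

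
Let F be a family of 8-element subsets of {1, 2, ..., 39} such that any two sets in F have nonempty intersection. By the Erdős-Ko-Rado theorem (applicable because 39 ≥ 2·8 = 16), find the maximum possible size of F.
max |F| = C(38, 7) = 12620256

Erdős-Ko-Rado (1961): when n ≥ 2k, max |F| = C(n−1, k−1). The bound is attained by the star {A : i ∈ A} for any fixed i ∈ [n]. Here C(39−1, 8−1) = C(38, 7) = 12620256.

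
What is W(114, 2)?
W(114, 2) = 114 + 1 = 115

A 2-term AP is any pair of integers, so a monochromatic 2-AP exists iff some colour is used at least twice. With 114 colours, the colouring i ↦ i on {1, ..., 114} uses each colour once, avoiding any monochromatic pair, so W(114, 2) > 114. For {1, ..., 115}, pigeonhole forces two integers of the same colour, which form a monochromatic 2-AP. Hence W(114, 2) = 115.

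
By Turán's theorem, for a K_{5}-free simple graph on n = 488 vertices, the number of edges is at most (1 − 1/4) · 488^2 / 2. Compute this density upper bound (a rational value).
Turán density bound = (3/4) · 488^2/2 = 89304

Turán's theorem: ex(n, K_{r+1}) is achieved by the complete r-partite Turán graph T(n, r) with parts as balanced as possible, and is at most (1 − 1/r) · n^2/2. For r = 4, n = 488: the density bound is (3/4) · 238144/2 = 89304. Since 4 ∣ 488, the Turán graph T(488, 4) has parts of equal size 122, and its edge count e(T(488, 4)) = 89304 attains the density bound exactly.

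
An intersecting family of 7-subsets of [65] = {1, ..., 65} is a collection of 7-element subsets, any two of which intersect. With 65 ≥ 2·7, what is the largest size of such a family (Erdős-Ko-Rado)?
max |F| = C(64, 6) = 74974368

The Erdős-Ko-Rado theorem states: for n ≥ 2k, an intersecting family of k-subsets of an n-element set has size at most C(n − 1, k − 1), with equality for 'star' families {A ⊆ [n] : |A| = k, i ∈ A} (fix an element i). For n = 65, k = 7: C(64, 6) = 74974368.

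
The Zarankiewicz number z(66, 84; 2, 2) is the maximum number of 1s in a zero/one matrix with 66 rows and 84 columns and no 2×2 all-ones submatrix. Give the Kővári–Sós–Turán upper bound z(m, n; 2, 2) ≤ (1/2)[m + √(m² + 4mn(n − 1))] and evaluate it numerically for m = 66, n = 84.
z(66, 84; 2, 2) ≤ (1/2)[66 + √(66² + 4·66·84·83)] = (1/2)[66 + √1844964] = 712.1473

Kővári–Sós–Turán: let r_1, ..., r_66 be the row sums and z = Σ r_i the total number of 1s. Each pair of columns can share at most one row with both entries 1 (else a 2×2 all-ones block appears), so Σ_i C(r_i, 2) ≤ C(84, 2) = 3486. By convexity Σ_i C(r_i, 2) ≥ 66·C(z/66, 2) = z(z − 66)/(2·66), giving z² − 66z − 66·84·83 ≤ 0 and hence z ≤ (1/2)[66 + √(4356 + 4·460152)] = (1/2)[66 + √1844964] ≈ (1/2)(66 + 1358.2945) = 712.1473.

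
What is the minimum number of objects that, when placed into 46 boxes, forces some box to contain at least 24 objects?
n = (24 − 1)·46 + 1 = 1059

By the generalised pigeonhole principle, to guarantee some box contains ≥ r objects we need more than (r − 1) · k objects total. Threshold: n = (r − 1) · k + 1. With r = 24 and k = 46: n = 23 · 46 + 1 = 1058 + 1 = 1059. For n = 1058 = 23 · 46, we can put exactly 23 objects in every box, avoiding 24 in any single one — so 1059 is tight.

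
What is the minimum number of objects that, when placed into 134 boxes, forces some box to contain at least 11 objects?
n = (11 − 1)·134 + 1 = 1341

By the generalised pigeonhole principle, to guarantee some box contains ≥ r objects we need more than (r − 1) · k objects total. Threshold: n = (r − 1) · k + 1. With r = 11 and k = 134: n = 10 · 134 + 1 = 1340 + 1 = 1341. For n = 1340 = 10 · 134, we can put exactly 10 objects in every box, avoiding 11 in any single one — so 1341 is tight.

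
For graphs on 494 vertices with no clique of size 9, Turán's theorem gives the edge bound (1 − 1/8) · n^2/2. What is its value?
Turán density bound = (7/8) · 494^2/2 = 427063/4 ≈ 106765.75

Turán's theorem: ex(n, K_{r+1}) is achieved by the complete r-partite Turán graph T(n, r) with parts as balanced as possible, and is at most (1 − 1/r) · n^2/2. For r = 8, n = 494: the density bound is (7/8) · 244036/2 = 427063/4 ≈ 106765.75. The integer-valued extremum is e(T(494, 8)) = 106765, which is strictly less than the density bound 427063/4 since 8 ∤ 494 (the parts of T(494, 8) cannot all be equal).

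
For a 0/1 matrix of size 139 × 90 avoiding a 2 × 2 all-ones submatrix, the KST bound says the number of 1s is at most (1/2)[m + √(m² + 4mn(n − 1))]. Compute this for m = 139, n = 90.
z(139, 90; 2, 2) ≤ (1/2)[139 + √(139² + 4·139·90·89)] = (1/2)[139 + √4472881] = 1126.9593

Kővári–Sós–Turán: let r_1, ..., r_139 be the row sums and z = Σ r_i the total number of 1s. Each pair of columns can share at most one row with both entries 1 (else a 2×2 all-ones block appears), so Σ_i C(r_i, 2) ≤ C(90, 2) = 4005. By convexity Σ_i C(r_i, 2) ≥ 139·C(z/139, 2) = z(z − 139)/(2·139), giving z² − 139z − 139·90·89 ≤ 0 and hence z ≤ (1/2)[139 + √(19321 + 4·1113390)] = (1/2)[139 + √4472881] ≈ (1/2)(139 + 2114.9187) = 1126.9593.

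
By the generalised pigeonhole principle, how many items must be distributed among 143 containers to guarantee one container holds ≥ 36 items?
n = (36 − 1)·143 + 1 = 5006

By the generalised pigeonhole principle, to guarantee some box contains ≥ r objects we need more than (r − 1) · k objects total. Threshold: n = (r − 1) · k + 1. With r = 36 and k = 143: n = 35 · 143 + 1 = 5005 + 1 = 5006. For n = 5005 = 35 · 143, we can put exactly 35 objects in every box, avoiding 36 in any single one — so 5006 is tight.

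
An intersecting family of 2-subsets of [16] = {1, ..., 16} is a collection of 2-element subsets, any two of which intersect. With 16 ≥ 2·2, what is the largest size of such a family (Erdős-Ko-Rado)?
max |F| = C(15, 1) = 15

Erdős-Ko-Rado (1961): when n ≥ 2k, max |F| = C(n−1, k−1). The bound is attained by the star {A : i ∈ A} for any fixed i ∈ [n]. Here C(16−1, 2−1) = C(15, 1) = 15.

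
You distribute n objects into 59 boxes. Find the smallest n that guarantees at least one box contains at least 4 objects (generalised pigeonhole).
n = (4 − 1)·59 + 1 = 178

By the generalised pigeonhole principle, to guarantee some box contains ≥ r objects we need more than (r − 1) · k objects total. Threshold: n = (r − 1) · k + 1. With r = 4 and k = 59: n = 3 · 59 + 1 = 177 + 1 = 178. For n = 177 = 3 · 59, we can put exactly 3 objects in every box, avoiding 4 in any single one — so 178 is tight.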